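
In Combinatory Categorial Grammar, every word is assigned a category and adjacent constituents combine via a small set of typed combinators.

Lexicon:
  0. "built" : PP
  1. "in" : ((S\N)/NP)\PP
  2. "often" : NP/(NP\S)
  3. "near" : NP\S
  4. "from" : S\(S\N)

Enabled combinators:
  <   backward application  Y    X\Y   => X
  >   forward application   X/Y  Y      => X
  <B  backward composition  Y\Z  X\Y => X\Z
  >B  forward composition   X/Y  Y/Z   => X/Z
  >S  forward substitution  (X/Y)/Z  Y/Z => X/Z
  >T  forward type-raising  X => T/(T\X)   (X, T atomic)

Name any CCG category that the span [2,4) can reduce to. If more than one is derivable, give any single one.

NP

[0,5] S   <
  [0,4] S\N   >
    [0,2] (S\N)/NP   <
      [0,1] "built" : PP
      [1,2] "in" : ((S\N)/NP)\PP
    [2,4] NP   >
      [2,3] "often" : NP/(NP\S)
      [3,4] "near" : NP\S
  [4,5] "from" : S\(S\N)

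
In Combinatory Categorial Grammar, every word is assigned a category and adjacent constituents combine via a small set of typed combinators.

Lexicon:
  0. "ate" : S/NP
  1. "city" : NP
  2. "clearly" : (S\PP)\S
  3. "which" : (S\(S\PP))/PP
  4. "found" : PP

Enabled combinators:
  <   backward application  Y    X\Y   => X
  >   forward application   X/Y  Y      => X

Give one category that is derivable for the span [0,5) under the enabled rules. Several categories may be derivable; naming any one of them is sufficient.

[0,5] S   <
  [0,3] S\PP   <
    [0,2] S   >
      [0,1] "ate" : S/NP
      [1,2] "city" : NP
    [2,3] "clearly" : (S\PP)\S
  [3,5] S\(S\PP)   >
    [3,4] "which" : (S\(S\PP))/PP
    [4,5] "found" : PP

S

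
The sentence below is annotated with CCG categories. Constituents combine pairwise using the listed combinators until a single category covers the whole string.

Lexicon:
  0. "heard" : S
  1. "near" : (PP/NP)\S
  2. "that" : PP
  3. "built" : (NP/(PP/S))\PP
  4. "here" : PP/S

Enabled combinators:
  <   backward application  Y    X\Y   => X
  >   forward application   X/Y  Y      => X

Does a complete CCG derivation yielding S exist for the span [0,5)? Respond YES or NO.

NO

S (PP/NP)\S PP (NP/(PP/S))\PP PP/S
CKY chart[0,5] = {PP}; S ∉ chart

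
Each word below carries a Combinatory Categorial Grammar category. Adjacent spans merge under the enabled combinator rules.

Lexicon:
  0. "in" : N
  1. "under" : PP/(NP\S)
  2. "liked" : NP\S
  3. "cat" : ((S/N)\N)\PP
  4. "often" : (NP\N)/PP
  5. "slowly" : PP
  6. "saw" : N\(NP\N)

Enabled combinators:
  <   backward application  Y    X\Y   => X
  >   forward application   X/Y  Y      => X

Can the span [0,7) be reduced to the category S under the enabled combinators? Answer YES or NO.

[0,7] S   >
  [0,4] S/N   <
    [0,1] "in" : N
    [1,4] (S/N)\N   <
      [1,3] PP   >
        [1,2] "under" : PP/(NP\S)
        [2,3] "liked" : NP\S
      [3,4] "cat" : ((S/N)\N)\PP
  [4,7] N   <
    [4,6] NP\N   >
      [4,5] "often" : (NP\N)/PP
      [5,6] "slowly" : PP
    [6,7] "saw" : N\(NP\N)

YES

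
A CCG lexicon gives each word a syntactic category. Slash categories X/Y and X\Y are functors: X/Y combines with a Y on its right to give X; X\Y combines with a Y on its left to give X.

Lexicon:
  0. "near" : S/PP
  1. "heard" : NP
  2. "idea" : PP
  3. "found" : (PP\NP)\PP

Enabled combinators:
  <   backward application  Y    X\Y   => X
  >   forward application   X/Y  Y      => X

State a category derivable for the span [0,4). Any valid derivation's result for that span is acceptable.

S

[0,4] S   >
  [0,1] "near" : S/PP
  [1,4] PP   <
    [1,2] "heard" : NP
    [2,4] PP\NP   <
      [2,3] "idea" : PP
      [3,4] "found" : (PP\NP)\PP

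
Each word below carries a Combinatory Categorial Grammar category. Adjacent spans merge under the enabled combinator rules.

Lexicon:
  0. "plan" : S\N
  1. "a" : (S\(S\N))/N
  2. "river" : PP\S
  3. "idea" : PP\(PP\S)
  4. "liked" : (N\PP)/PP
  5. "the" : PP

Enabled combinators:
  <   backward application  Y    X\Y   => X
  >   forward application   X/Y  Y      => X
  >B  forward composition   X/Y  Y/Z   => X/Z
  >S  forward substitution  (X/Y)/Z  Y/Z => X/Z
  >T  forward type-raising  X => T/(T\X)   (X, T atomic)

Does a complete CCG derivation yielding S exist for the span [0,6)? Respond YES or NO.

[0,6] S   <
  [0,1] "plan" : S\N
  [1,6] S\(S\N)   >
    [1,2] "a" : (S\(S\N))/N
    [2,6] N   <
      [2,4] PP   <
        [2,3] "river" : PP\S
        [3,4] "idea" : PP\(PP\S)
      [4,6] N\PP   >
        [4,5] "liked" : (N\PP)/PP
        [5,6] "the" : PP

YES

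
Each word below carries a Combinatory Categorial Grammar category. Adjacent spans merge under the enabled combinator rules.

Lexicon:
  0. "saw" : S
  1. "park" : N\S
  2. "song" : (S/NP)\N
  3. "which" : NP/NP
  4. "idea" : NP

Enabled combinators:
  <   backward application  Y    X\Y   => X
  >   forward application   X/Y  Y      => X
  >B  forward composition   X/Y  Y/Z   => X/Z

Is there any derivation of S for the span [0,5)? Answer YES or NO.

YES

[0,5] S   >
  [0,4] S/NP   >B
    [0,3] S/NP   <
      [0,2] N   <
        [0,1] "saw" : S
        [1,2] "park" : N\S
      [2,3] "song" : (S/NP)\N
    [3,4] "which" : NP/NP
  [4,5] "idea" : NP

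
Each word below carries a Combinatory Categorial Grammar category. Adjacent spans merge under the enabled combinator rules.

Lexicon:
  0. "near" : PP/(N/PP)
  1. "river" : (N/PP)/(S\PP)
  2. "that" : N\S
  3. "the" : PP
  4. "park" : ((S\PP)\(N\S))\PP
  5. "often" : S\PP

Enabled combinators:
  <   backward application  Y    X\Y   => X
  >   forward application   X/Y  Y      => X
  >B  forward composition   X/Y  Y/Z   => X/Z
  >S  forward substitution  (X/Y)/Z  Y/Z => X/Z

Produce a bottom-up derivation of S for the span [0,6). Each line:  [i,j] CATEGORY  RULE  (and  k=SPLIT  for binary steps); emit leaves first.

[0,6] S   <
  [0,5] PP   >
    [0,1] "near" : PP/(N/PP)
    [1,5] N/PP   >
      [1,2] "river" : (N/PP)/(S\PP)
      [2,5] S\PP   <
        [2,3] "that" : N\S
        [3,5] (S\PP)\(N\S)   <
          [3,4] "the" : PP
          [4,5] "park" : ((S\PP)\(N\S))\PP
  [5,6] "often" : S\PP

[0,1] PP/(N/PP)  lex  "near"
[1,2] (N/PP)/(S\PP)  lex  "river"
[2,3] N\S  lex  "that"
[3,4] PP  lex  "the"
[4,5] ((S\PP)\(N\S))\PP  lex  "park"
[3,5] (S\PP)\(N\S)  <  k=4
[2,5] S\PP  <  k=3
[1,5] N/PP  >  k=2
[0,5] PP  >  k=1
[5,6] S\PP  lex  "often"
[0,6] S  <  k=5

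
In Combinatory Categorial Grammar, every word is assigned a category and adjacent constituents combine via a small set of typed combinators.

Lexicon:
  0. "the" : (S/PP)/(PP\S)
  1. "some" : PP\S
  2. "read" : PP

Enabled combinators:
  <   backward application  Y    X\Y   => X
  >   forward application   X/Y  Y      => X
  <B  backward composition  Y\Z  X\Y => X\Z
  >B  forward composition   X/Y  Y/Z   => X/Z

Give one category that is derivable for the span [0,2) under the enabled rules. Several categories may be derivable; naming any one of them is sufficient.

[0,3] S   >
  [0,2] S/PP   >
    [0,1] "the" : (S/PP)/(PP\S)
    [1,2] "some" : PP\S
  [2,3] "read" : PP

S/PP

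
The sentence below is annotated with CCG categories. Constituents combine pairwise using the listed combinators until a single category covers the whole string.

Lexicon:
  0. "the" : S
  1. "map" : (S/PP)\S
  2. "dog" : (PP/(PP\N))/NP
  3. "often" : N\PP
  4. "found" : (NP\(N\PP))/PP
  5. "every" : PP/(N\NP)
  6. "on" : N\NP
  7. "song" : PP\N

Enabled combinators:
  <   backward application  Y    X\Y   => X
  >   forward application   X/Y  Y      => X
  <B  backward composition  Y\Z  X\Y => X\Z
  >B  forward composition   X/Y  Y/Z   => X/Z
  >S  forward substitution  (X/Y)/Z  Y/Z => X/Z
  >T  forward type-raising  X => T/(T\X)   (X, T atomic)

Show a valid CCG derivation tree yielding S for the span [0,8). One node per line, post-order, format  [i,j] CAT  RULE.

[0,1] S  lex  "the"
[1,2] (S/PP)\S  lex  "map"
[0,2] S/PP  <  k=1
[2,3] (PP/(PP\N))/NP  lex  "dog"
[3,4] N\PP  lex  "often"
[4,5] (NP\(N\PP))/PP  lex  "found"
[5,6] PP/(N\NP)  lex  "every"
[6,7] N\NP  lex  "on"
[5,7] PP  >  k=6
[4,7] NP\(N\PP)  >  k=5
[3,7] NP  <  k=4
[2,7] PP/(PP\N)  >  k=3
[7,8] PP\N  lex  "song"
[2,8] PP  >  k=7
[0,8] S  >  k=2

[0,8] S   >
  [0,2] S/PP   <
    [0,1] "the" : S
    [1,2] "map" : (S/PP)\S
  [2,8] PP   >
    [2,7] PP/(PP\N)   >
      [2,3] "dog" : (PP/(PP\N))/NP
      [3,7] NP   <
        [3,4] "often" : N\PP
        [4,7] NP\(N\PP)   >
          [4,5] "found" : (NP\(N\PP))/PP
          [5,7] PP   >
            [5,6] "every" : PP/(N\NP)
            [6,7] "on" : N\NP
    [7,8] "song" : PP\N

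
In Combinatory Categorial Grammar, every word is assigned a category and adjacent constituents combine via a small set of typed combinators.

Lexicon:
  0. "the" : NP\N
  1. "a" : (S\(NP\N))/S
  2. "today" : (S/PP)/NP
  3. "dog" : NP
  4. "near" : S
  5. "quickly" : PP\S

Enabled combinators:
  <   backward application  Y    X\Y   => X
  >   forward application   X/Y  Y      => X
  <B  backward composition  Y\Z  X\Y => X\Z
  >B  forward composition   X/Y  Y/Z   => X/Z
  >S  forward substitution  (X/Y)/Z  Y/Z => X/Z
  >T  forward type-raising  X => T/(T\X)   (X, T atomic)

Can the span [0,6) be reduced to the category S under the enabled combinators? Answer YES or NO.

YES

[0,6] S   <
  [0,1] "the" : NP\N
  [1,6] S\(NP\N)   >
    [1,2] "a" : (S\(NP\N))/S
    [2,6] S   >
      [2,4] S/PP   >
        [2,3] "today" : (S/PP)/NP
        [3,4] "dog" : NP
      [4,6] PP   >
        [4,5] PP/(PP\S)   >T
          [4,5] "near" : S
        [5,6] "quickly" : PP\S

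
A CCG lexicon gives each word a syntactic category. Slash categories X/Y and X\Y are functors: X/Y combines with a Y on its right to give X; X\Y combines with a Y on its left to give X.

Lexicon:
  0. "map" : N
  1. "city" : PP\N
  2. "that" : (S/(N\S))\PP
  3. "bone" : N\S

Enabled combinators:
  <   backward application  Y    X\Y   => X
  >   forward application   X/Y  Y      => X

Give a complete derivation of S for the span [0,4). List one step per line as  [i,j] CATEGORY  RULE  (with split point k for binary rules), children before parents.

[0,4] S   >
  [0,3] S/(N\S)   <
    [0,2] PP   <
      [0,1] "map" : N
      [1,2] "city" : PP\N
    [2,3] "that" : (S/(N\S))\PP
  [3,4] "bone" : N\S

[0,1] N  lex  "map"
[1,2] PP\N  lex  "city"
[0,2] PP  <  k=1
[2,3] (S/(N\S))\PP  lex  "that"
[0,3] S/(N\S)  <  k=2
[3,4] N\S  lex  "bone"
[0,4] S  >  k=3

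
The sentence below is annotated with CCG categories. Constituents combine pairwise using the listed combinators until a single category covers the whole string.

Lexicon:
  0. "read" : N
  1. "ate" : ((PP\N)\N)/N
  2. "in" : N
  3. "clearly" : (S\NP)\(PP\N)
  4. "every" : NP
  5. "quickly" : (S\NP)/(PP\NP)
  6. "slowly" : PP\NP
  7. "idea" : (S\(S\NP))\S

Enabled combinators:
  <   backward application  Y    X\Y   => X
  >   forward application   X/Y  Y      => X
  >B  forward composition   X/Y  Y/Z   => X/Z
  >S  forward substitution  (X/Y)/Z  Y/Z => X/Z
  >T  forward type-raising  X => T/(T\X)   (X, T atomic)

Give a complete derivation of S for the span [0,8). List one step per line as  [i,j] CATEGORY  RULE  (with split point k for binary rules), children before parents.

[0,8] S   <
  [0,4] S\NP   <
    [0,3] PP\N   <
      [0,1] "read" : N
      [1,3] (PP\N)\N   >
        [1,2] "ate" : ((PP\N)\N)/N
        [2,3] "in" : N
    [3,4] "clearly" : (S\NP)\(PP\N)
  [4,8] S\(S\NP)   <
    [4,7] S   <
      [4,5] "every" : NP
      [5,7] S\NP   >
        [5,6] "quickly" : (S\NP)/(PP\NP)
        [6,7] "slowly" : PP\NP
    [7,8] "idea" : (S\(S\NP))\S

[0,1] N  lex  "read"
[1,2] ((PP\N)\N)/N  lex  "ate"
[2,3] N  lex  "in"
[1,3] (PP\N)\N  >  k=2
[0,3] PP\N  <  k=1
[3,4] (S\NP)\(PP\N)  lex  "clearly"
[0,4] S\NP  <  k=3
[4,5] NP  lex  "every"
[5,6] (S\NP)/(PP\NP)  lex  "quickly"
[6,7] PP\NP  lex  "slowly"
[5,7] S\NP  >  k=6
[4,7] S  <  k=5
[7,8] (S\(S\NP))\S  lex  "idea"
[4,8] S\(S\NP)  <  k=7
[0,8] S  <  k=4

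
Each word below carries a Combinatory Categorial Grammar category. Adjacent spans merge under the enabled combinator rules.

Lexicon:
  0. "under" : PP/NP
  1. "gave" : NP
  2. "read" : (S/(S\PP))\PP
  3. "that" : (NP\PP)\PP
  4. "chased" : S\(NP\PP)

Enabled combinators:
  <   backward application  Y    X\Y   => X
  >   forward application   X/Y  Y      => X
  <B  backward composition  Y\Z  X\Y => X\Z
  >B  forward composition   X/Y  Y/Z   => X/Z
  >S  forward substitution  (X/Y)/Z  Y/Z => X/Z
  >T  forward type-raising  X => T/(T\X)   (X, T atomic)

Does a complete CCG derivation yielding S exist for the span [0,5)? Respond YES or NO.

[0,5] S   >
  [0,3] S/(S\PP)   <
    [0,2] PP   >
      [0,1] "under" : PP/NP
      [1,2] "gave" : NP
    [2,3] "read" : (S/(S\PP))\PP
  [3,5] S\PP   <B
    [3,4] "that" : (NP\PP)\PP
    [4,5] "chased" : S\(NP\PP)

YES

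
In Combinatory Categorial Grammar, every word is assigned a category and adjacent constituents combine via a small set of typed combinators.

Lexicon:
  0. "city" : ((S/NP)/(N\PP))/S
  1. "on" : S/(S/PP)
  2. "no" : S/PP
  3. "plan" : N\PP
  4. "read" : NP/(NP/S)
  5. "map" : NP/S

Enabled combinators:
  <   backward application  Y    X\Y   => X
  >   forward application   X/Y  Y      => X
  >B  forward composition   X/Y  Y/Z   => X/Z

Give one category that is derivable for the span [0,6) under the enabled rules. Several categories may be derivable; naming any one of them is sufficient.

[0,6] S   >
  [0,4] S/NP   >
    [0,3] (S/NP)/(N\PP)   >
      [0,1] "city" : ((S/NP)/(N\PP))/S
      [1,3] S   >
        [1,2] "on" : S/(S/PP)
        [2,3] "no" : S/PP
    [3,4] "plan" : N\PP
  [4,6] NP   >
    [4,5] "read" : NP/(NP/S)
    [5,6] "map" : NP/S

S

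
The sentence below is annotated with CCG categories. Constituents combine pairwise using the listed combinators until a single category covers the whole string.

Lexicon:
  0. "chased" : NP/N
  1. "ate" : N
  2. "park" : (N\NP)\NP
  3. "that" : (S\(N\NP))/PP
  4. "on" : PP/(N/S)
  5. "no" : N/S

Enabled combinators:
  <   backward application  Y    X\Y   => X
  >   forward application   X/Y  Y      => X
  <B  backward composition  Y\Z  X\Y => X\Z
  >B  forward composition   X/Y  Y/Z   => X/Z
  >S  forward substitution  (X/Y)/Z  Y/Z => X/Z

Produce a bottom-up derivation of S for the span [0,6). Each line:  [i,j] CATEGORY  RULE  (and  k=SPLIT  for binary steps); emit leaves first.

[0,1] NP/N  lex  "chased"
[1,2] N  lex  "ate"
[0,2] NP  >  k=1
[2,3] (N\NP)\NP  lex  "park"
[0,3] N\NP  <  k=2
[3,4] (S\(N\NP))/PP  lex  "that"
[4,5] PP/(N/S)  lex  "on"
[5,6] N/S  lex  "no"
[4,6] PP  >  k=5
[3,6] S\(N\NP)  >  k=4
[0,6] S  <  k=3

[0,6] S   <
  [0,3] N\NP   <
    [0,2] NP   >
      [0,1] "chased" : NP/N
      [1,2] "ate" : N
    [2,3] "park" : (N\NP)\NP
  [3,6] S\(N\NP)   >
    [3,4] "that" : (S\(N\NP))/PP
    [4,6] PP   >
      [4,5] "on" : PP/(N/S)
      [5,6] "no" : N/S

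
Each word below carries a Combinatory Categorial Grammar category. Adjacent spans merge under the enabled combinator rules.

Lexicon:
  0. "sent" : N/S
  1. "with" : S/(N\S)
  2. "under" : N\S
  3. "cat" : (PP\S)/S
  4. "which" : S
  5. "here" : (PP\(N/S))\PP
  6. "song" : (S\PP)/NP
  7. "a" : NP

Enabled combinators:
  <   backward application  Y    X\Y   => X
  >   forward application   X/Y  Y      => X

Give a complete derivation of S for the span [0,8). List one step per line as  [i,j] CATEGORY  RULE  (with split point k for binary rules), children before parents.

[0,1] N/S  lex  "sent"
[1,2] S/(N\S)  lex  "with"
[2,3] N\S  lex  "under"
[1,3] S  >  k=2
[3,4] (PP\S)/S  lex  "cat"
[4,5] S  lex  "which"
[3,5] PP\S  >  k=4
[1,5] PP  <  k=3
[5,6] (PP\(N/S))\PP  lex  "here"
[1,6] PP\(N/S)  <  k=5
[0,6] PP  <  k=1
[6,7] (S\PP)/NP  lex  "song"
[7,8] NP  lex  "a"
[6,8] S\PP  >  k=7
[0,8] S  <  k=6

[0,8] S   <
  [0,6] PP   <
    [0,1] "sent" : N/S
    [1,6] PP\(N/S)   <
      [1,5] PP   <
        [1,3] S   >
          [1,2] "with" : S/(N\S)
          [2,3] "under" : N\S
        [3,5] PP\S   >
          [3,4] "cat" : (PP\S)/S
          [4,5] "which" : S
      [5,6] "here" : (PP\(N/S))\PP
  [6,8] S\PP   >
    [6,7] "song" : (S\PP)/NP
    [7,8] "a" : NP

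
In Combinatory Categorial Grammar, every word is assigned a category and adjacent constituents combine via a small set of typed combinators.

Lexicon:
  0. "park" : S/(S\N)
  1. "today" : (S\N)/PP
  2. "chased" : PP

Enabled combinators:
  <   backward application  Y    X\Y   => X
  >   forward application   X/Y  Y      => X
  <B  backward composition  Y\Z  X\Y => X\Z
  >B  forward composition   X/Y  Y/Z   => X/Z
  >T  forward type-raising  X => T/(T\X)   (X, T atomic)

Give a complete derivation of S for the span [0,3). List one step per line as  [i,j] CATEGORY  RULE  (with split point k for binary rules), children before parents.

[0,3] S   >
  [0,1] "park" : S/(S\N)
  [1,3] S\N   >
    [1,2] "today" : (S\N)/PP
    [2,3] "chased" : PP

[0,1] S/(S\N)  lex  "park"
[1,2] (S\N)/PP  lex  "today"
[2,3] PP  lex  "chased"
[1,3] S\N  >  k=2
[0,3] S  >  k=1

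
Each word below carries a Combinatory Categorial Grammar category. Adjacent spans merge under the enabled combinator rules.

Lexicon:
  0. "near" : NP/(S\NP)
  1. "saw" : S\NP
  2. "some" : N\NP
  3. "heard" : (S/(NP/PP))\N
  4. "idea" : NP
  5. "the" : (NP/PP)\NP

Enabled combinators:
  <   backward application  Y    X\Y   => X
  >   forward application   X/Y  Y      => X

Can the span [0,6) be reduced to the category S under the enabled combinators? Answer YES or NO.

[0,6] S   >
  [0,4] S/(NP/PP)   <
    [0,3] N   <
      [0,2] NP   >
        [0,1] "near" : NP/(S\NP)
        [1,2] "saw" : S\NP
      [2,3] "some" : N\NP
    [3,4] "heard" : (S/(NP/PP))\N
  [4,6] NP/PP   <
    [4,5] "idea" : NP
    [5,6] "the" : (NP/PP)\NP

YES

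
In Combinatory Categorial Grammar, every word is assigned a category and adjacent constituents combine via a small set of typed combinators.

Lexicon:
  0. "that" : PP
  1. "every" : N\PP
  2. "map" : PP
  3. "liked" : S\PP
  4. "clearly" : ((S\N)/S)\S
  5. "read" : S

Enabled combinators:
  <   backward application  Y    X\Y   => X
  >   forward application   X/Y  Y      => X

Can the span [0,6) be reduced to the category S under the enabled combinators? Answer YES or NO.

YES

[0,6] S   <
  [0,2] N   <
    [0,1] "that" : PP
    [1,2] "every" : N\PP
  [2,6] S\N   >
    [2,5] (S\N)/S   <
      [2,4] S   <
        [2,3] "map" : PP
        [3,4] "liked" : S\PP
      [4,5] "clearly" : ((S\N)/S)\S
    [5,6] "read" : S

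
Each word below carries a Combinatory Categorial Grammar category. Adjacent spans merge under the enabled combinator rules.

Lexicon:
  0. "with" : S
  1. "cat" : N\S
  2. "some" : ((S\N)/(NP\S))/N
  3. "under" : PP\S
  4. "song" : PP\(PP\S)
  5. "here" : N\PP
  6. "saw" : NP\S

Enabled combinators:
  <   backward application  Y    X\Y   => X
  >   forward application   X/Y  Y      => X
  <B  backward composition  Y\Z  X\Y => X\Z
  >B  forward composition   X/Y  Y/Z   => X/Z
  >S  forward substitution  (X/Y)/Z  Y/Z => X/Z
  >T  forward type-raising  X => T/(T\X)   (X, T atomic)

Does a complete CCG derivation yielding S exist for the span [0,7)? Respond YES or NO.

YES

[0,7] S   <
  [0,2] N   >
    [0,1] N/(N\S)   >T
      [0,1] "with" : S
    [1,2] "cat" : N\S
  [2,7] S\N   >
    [2,6] (S\N)/(NP\S)   >
      [2,3] "some" : ((S\N)/(NP\S))/N
      [3,6] N   <
        [3,5] PP   <
          [3,4] "under" : PP\S
          [4,5] "song" : PP\(PP\S)
        [5,6] "here" : N\PP
    [6,7] "saw" : NP\S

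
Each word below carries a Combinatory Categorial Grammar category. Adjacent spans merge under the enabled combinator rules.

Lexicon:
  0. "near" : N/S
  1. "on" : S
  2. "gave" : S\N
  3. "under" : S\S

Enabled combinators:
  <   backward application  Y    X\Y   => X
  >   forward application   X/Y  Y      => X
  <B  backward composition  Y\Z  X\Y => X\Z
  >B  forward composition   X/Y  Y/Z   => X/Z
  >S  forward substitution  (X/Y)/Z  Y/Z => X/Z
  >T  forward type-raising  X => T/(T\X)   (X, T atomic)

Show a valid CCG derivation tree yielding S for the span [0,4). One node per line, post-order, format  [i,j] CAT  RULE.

[0,4] S   <
  [0,2] N   >
    [0,1] "near" : N/S
    [1,2] "on" : S
  [2,4] S\N   <B
    [2,3] "gave" : S\N
    [3,4] "under" : S\S

[0,1] N/S  lex  "near"
[1,2] S  lex  "on"
[0,2] N  >  k=1
[2,3] S\N  lex  "gave"
[3,4] S\S  lex  "under"
[2,4] S\N  <B  k=3
[0,4] S  <  k=2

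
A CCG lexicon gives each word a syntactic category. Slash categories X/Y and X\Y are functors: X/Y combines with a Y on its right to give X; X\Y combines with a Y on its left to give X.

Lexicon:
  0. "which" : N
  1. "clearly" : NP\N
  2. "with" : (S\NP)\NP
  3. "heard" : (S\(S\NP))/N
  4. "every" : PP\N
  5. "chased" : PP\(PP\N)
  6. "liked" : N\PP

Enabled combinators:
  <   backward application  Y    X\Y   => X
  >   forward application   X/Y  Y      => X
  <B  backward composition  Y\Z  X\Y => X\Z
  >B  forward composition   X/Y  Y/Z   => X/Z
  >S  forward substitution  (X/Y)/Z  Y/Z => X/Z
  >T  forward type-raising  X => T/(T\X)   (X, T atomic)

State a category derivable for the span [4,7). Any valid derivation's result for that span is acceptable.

N

[0,7] S   <
  [0,3] S\NP   <
    [0,2] NP   >
      [0,1] NP/(NP\N)   >T
        [0,1] "which" : N
      [1,2] "clearly" : NP\N
    [2,3] "with" : (S\NP)\NP
  [3,7] S\(S\NP)   >
    [3,4] "heard" : (S\(S\NP))/N
    [4,7] N   <
      [4,6] PP   <
        [4,5] "every" : PP\N
        [5,6] "chased" : PP\(PP\N)
      [6,7] "liked" : N\PP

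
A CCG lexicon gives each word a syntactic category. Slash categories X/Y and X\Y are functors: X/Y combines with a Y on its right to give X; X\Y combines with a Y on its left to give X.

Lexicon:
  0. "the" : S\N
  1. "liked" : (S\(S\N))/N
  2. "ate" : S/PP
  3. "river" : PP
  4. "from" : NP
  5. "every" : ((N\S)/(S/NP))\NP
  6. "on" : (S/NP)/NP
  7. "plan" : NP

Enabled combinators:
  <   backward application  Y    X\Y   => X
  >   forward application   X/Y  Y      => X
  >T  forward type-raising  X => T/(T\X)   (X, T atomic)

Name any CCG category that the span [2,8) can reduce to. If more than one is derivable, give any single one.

N

[0,8] S   <
  [0,1] "the" : S\N
  [1,8] S\(S\N)   >
    [1,2] "liked" : (S\(S\N))/N
    [2,8] N   <
      [2,4] S   >
        [2,3] "ate" : S/PP
        [3,4] "river" : PP
      [4,8] N\S   >
        [4,6] (N\S)/(S/NP)   <
          [4,5] "from" : NP
          [5,6] "every" : ((N\S)/(S/NP))\NP
        [6,8] S/NP   >
          [6,7] "on" : (S/NP)/NP
          [7,8] "plan" : NP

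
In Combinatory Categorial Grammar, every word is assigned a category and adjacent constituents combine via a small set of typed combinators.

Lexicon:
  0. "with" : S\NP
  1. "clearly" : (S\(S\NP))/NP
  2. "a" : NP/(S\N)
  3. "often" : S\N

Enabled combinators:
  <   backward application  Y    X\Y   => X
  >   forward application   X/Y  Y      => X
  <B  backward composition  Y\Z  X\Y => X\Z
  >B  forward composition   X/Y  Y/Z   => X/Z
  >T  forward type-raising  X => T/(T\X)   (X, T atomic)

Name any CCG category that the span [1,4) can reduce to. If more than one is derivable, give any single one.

[0,4] S   <
  [0,1] "with" : S\NP
  [1,4] S\(S\NP)   >
    [1,2] "clearly" : (S\(S\NP))/NP
    [2,4] NP   >
      [2,3] "a" : NP/(S\N)
      [3,4] "often" : S\N

S\(S\NP)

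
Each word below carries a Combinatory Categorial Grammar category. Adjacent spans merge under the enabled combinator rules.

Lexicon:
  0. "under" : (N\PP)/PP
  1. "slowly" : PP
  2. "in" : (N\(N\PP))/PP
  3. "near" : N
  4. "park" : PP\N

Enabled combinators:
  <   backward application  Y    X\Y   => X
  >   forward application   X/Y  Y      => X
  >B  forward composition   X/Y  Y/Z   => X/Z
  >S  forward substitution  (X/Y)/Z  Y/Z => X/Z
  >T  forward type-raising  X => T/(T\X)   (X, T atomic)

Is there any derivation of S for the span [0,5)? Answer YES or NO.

(N\PP)/PP PP (N\(N\PP))/PP N PP\N
CKY chart[0,5] = {N, N/(N\N), NP/(NP\N), PP/(PP\N), S/(S\N)}; S ∉ chart

NO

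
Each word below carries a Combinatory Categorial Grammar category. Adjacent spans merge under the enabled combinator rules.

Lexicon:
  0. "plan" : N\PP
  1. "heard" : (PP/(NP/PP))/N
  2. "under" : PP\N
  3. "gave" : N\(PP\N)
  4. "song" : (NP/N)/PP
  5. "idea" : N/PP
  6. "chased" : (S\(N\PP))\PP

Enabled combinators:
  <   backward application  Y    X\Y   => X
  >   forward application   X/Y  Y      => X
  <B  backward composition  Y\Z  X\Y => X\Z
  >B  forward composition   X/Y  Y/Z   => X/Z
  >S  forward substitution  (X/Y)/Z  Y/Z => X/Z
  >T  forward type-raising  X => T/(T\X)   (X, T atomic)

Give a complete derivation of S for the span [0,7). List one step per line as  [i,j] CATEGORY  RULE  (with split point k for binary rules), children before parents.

[0,1] N\PP  lex  "plan"
[1,2] (PP/(NP/PP))/N  lex  "heard"
[2,3] PP\N  lex  "under"
[3,4] N\(PP\N)  lex  "gave"
[2,4] N  <  k=3
[1,4] PP/(NP/PP)  >  k=2
[4,5] (NP/N)/PP  lex  "song"
[5,6] N/PP  lex  "idea"
[4,6] NP/PP  >S  k=5
[1,6] PP  >  k=4
[6,7] (S\(N\PP))\PP  lex  "chased"
[1,7] S\(N\PP)  <  k=6
[0,7] S  <  k=1

[0,7] S   <
  [0,1] "plan" : N\PP
  [1,7] S\(N\PP)   <
    [1,6] PP   >
      [1,4] PP/(NP/PP)   >
        [1,2] "heard" : (PP/(NP/PP))/N
        [2,4] N   <
          [2,3] "under" : PP\N
          [3,4] "gave" : N\(PP\N)
      [4,6] NP/PP   >S
        [4,5] "song" : (NP/N)/PP
        [5,6] "idea" : N/PP
    [6,7] "chased" : (S\(N\PP))\PP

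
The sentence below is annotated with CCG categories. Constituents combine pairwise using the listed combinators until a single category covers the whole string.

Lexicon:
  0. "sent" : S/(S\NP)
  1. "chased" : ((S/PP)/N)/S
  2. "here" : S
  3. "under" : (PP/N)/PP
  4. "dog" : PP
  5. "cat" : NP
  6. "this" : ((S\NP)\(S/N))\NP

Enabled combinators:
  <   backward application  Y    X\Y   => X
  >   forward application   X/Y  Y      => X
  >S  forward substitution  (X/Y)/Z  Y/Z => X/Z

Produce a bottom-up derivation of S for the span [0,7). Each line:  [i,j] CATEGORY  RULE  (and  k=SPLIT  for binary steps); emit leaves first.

[0,1] S/(S\NP)  lex  "sent"
[1,2] ((S/PP)/N)/S  lex  "chased"
[2,3] S  lex  "here"
[1,3] (S/PP)/N  >  k=2
[3,4] (PP/N)/PP  lex  "under"
[4,5] PP  lex  "dog"
[3,5] PP/N  >  k=4
[1,5] S/N  >S  k=3
[5,6] NP  lex  "cat"
[6,7] ((S\NP)\(S/N))\NP  lex  "this"
[5,7] (S\NP)\(S/N)  <  k=6
[1,7] S\NP  <  k=5
[0,7] S  >  k=1

[0,7] S   >
  [0,1] "sent" : S/(S\NP)
  [1,7] S\NP   <
    [1,5] S/N   >S
      [1,3] (S/PP)/N   >
        [1,2] "chased" : ((S/PP)/N)/S
        [2,3] "here" : S
      [3,5] PP/N   >
        [3,4] "under" : (PP/N)/PP
        [4,5] "dog" : PP
    [5,7] (S\NP)\(S/N)   <
      [5,6] "cat" : NP
      [6,7] "this" : ((S\NP)\(S/N))\NP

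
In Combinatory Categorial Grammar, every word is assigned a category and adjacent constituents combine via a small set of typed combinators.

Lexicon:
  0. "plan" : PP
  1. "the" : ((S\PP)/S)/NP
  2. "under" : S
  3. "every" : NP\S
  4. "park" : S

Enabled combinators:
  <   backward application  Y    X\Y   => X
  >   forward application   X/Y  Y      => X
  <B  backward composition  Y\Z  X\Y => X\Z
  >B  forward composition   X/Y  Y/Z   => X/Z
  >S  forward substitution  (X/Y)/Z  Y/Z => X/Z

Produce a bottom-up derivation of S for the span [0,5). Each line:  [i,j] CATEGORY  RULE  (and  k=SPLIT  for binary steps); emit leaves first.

[0,5] S   <
  [0,1] "plan" : PP
  [1,5] S\PP   >
    [1,4] (S\PP)/S   >
      [1,2] "the" : ((S\PP)/S)/NP
      [2,4] NP   <
        [2,3] "under" : S
        [3,4] "every" : NP\S
    [4,5] "park" : S

[0,1] PP  lex  "plan"
[1,2] ((S\PP)/S)/NP  lex  "the"
[2,3] S  lex  "under"
[3,4] NP\S  lex  "every"
[2,4] NP  <  k=3
[1,4] (S\PP)/S  >  k=2
[4,5] S  lex  "park"
[1,5] S\PP  >  k=4
[0,5] S  <  k=1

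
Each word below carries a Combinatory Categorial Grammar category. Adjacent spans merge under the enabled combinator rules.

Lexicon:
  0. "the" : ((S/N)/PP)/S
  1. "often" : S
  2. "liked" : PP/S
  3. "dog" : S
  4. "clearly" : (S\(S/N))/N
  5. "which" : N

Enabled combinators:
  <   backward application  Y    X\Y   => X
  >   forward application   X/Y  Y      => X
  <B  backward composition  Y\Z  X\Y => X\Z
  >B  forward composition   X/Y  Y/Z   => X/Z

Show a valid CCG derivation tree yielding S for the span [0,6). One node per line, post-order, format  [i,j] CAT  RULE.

[0,6] S   <
  [0,4] S/N   >
    [0,2] (S/N)/PP   >
      [0,1] "the" : ((S/N)/PP)/S
      [1,2] "often" : S
    [2,4] PP   >
      [2,3] "liked" : PP/S
      [3,4] "dog" : S
  [4,6] S\(S/N)   >
    [4,5] "clearly" : (S\(S/N))/N
    [5,6] "which" : N

[0,1] ((S/N)/PP)/S  lex  "the"
[1,2] S  lex  "often"
[0,2] (S/N)/PP  >  k=1
[2,3] PP/S  lex  "liked"
[3,4] S  lex  "dog"
[2,4] PP  >  k=3
[0,4] S/N  >  k=2
[4,5] (S\(S/N))/N  lex  "clearly"
[5,6] N  lex  "which"
[4,6] S\(S/N)  >  k=5
[0,6] S  <  k=4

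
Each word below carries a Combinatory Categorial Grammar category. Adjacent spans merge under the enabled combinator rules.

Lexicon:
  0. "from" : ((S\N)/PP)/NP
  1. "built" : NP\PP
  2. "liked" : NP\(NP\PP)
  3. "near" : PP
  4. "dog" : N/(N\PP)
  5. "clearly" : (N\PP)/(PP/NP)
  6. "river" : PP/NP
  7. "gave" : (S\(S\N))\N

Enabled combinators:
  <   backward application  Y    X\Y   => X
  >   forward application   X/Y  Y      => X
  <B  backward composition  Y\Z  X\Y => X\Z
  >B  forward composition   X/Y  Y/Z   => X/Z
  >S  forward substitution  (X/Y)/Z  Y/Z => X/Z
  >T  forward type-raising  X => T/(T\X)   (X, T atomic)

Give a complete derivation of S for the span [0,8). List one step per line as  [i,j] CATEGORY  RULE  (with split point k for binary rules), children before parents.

[0,1] ((S\N)/PP)/NP  lex  "from"
[1,2] NP\PP  lex  "built"
[2,3] NP\(NP\PP)  lex  "liked"
[1,3] NP  <  k=2
[0,3] (S\N)/PP  >  k=1
[3,4] PP  lex  "near"
[0,4] S\N  >  k=3
[4,5] N/(N\PP)  lex  "dog"
[5,6] (N\PP)/(PP/NP)  lex  "clearly"
[6,7] PP/NP  lex  "river"
[5,7] N\PP  >  k=6
[4,7] N  >  k=5
[7,8] (S\(S\N))\N  lex  "gave"
[4,8] S\(S\N)  <  k=7
[0,8] S  <  k=4

[0,8] S   <
  [0,4] S\N   >
    [0,3] (S\N)/PP   >
      [0,1] "from" : ((S\N)/PP)/NP
      [1,3] NP   <
        [1,2] "built" : NP\PP
        [2,3] "liked" : NP\(NP\PP)
    [3,4] "near" : PP
  [4,8] S\(S\N)   <
    [4,7] N   >
      [4,5] "dog" : N/(N\PP)
      [5,7] N\PP   >
        [5,6] "clearly" : (N\PP)/(PP/NP)
        [6,7] "river" : PP/NP
    [7,8] "gave" : (S\(S\N))\N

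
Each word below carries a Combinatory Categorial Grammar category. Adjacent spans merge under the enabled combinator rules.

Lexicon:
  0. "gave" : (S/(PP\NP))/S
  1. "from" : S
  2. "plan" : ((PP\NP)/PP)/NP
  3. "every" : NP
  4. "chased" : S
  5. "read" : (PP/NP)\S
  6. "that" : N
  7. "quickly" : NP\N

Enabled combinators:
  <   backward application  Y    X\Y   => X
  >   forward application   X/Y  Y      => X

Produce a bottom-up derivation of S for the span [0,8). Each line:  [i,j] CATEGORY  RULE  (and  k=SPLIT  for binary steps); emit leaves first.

[0,8] S   >
  [0,2] S/(PP\NP)   >
    [0,1] "gave" : (S/(PP\NP))/S
    [1,2] "from" : S
  [2,8] PP\NP   >
    [2,4] (PP\NP)/PP   >
      [2,3] "plan" : ((PP\NP)/PP)/NP
      [3,4] "every" : NP
    [4,8] PP   >
      [4,6] PP/NP   <
        [4,5] "chased" : S
        [5,6] "read" : (PP/NP)\S
      [6,8] NP   <
        [6,7] "that" : N
        [7,8] "quickly" : NP\N

[0,1] (S/(PP\NP))/S  lex  "gave"
[1,2] S  lex  "from"
[0,2] S/(PP\NP)  >  k=1
[2,3] ((PP\NP)/PP)/NP  lex  "plan"
[3,4] NP  lex  "every"
[2,4] (PP\NP)/PP  >  k=3
[4,5] S  lex  "chased"
[5,6] (PP/NP)\S  lex  "read"
[4,6] PP/NP  <  k=5
[6,7] N  lex  "that"
[7,8] NP\N  lex  "quickly"
[6,8] NP  <  k=7
[4,8] PP  >  k=6
[2,8] PP\NP  >  k=4
[0,8] S  >  k=2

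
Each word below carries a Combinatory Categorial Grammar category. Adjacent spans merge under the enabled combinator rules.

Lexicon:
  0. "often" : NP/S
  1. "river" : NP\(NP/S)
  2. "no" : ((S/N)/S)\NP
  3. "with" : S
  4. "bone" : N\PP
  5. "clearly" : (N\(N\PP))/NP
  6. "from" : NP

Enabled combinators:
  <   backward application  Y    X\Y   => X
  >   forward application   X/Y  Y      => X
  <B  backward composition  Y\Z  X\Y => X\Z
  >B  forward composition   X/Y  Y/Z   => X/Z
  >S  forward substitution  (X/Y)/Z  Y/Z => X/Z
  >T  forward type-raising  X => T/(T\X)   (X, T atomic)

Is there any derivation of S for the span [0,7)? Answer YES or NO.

[0,7] S   >
  [0,4] S/N   >
    [0,3] (S/N)/S   <
      [0,2] NP   <
        [0,1] "often" : NP/S
        [1,2] "river" : NP\(NP/S)
      [2,3] "no" : ((S/N)/S)\NP
    [3,4] "with" : S
  [4,7] N   <
    [4,5] "bone" : N\PP
    [5,7] N\(N\PP)   >
      [5,6] "clearly" : (N\(N\PP))/NP
      [6,7] "from" : NP

YES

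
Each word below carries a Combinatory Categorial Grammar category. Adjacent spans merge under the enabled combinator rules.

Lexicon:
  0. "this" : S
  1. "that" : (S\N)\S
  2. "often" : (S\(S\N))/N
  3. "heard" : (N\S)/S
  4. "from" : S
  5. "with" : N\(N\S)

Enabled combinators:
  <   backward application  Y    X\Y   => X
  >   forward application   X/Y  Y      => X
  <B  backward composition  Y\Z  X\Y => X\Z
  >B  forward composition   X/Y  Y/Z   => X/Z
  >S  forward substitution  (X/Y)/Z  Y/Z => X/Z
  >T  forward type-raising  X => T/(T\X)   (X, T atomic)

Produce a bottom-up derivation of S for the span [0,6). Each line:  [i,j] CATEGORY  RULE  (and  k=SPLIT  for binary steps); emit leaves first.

[0,1] S  lex  "this"
[1,2] (S\N)\S  lex  "that"
[0,2] S\N  <  k=1
[2,3] (S\(S\N))/N  lex  "often"
[3,4] (N\S)/S  lex  "heard"
[4,5] S  lex  "from"
[3,5] N\S  >  k=4
[5,6] N\(N\S)  lex  "with"
[3,6] N  <  k=5
[2,6] S\(S\N)  >  k=3
[0,6] S  <  k=2

[0,6] S   <
  [0,2] S\N   <
    [0,1] "this" : S
    [1,2] "that" : (S\N)\S
  [2,6] S\(S\N)   >
    [2,3] "often" : (S\(S\N))/N
    [3,6] N   <
      [3,5] N\S   >
        [3,4] "heard" : (N\S)/S
        [4,5] "from" : S
      [5,6] "with" : N\(N\S)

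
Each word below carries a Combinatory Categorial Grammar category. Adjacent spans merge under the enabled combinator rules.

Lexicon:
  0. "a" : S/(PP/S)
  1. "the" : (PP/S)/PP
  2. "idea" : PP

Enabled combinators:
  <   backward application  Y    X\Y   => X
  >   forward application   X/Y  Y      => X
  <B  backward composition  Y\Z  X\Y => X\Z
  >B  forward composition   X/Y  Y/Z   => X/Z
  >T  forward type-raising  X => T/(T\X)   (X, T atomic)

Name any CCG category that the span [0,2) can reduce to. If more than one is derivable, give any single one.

S/PP

[0,3] S   >
  [0,2] S/PP   >B
    [0,1] "a" : S/(PP/S)
    [1,2] "the" : (PP/S)/PP
  [2,3] "idea" : PP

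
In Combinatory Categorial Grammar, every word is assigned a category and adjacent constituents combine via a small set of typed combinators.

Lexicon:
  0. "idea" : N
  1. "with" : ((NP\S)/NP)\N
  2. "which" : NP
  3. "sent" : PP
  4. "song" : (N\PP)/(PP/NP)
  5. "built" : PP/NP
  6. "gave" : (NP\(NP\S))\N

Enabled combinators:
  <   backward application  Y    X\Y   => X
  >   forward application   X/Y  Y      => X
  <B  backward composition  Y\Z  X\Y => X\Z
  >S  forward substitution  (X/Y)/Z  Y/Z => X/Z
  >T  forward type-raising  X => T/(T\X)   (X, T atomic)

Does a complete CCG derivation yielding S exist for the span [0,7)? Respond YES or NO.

N ((NP\S)/NP)\N NP PP (N\PP)/(PP/NP) PP/NP (NP\(NP\S))\N
CKY chart[0,7] = {N/(N\NP), NP, NP/(NP\NP), PP/(PP\NP), S/(S\NP)}; S ∉ chart

NO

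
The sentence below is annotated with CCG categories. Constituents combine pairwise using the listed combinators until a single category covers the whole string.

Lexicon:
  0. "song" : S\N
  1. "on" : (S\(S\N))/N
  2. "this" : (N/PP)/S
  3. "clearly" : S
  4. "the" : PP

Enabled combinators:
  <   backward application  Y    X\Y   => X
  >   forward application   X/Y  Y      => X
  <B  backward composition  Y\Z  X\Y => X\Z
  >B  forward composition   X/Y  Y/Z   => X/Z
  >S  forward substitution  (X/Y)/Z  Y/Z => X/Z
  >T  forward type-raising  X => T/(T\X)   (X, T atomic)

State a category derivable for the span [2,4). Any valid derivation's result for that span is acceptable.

[0,5] S   <
  [0,1] "song" : S\N
  [1,5] S\(S\N)   >
    [1,2] "on" : (S\(S\N))/N
    [2,5] N   >
      [2,4] N/PP   >
        [2,3] "this" : (N/PP)/S
        [3,4] "clearly" : S
      [4,5] "the" : PP

N/PP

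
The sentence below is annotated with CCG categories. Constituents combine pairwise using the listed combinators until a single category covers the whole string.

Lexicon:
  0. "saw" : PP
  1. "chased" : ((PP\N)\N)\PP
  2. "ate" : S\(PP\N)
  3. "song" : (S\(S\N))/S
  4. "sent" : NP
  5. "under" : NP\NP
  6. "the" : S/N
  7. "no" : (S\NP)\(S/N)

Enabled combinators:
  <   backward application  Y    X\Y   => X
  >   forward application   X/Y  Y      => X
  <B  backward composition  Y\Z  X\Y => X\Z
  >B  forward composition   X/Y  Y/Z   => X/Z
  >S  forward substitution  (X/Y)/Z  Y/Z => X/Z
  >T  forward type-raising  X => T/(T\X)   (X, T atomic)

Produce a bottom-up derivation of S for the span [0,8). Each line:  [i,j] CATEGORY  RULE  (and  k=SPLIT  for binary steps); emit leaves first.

[0,8] S   <
  [0,3] S\N   <B
    [0,2] (PP\N)\N   <
      [0,1] "saw" : PP
      [1,2] "chased" : ((PP\N)\N)\PP
    [2,3] "ate" : S\(PP\N)
  [3,8] S\(S\N)   >
    [3,4] "song" : (S\(S\N))/S
    [4,8] S   >
      [4,5] S/(S\NP)   >T
        [4,5] "sent" : NP
      [5,8] S\NP   <B
        [5,6] "under" : NP\NP
        [6,8] S\NP   <
          [6,7] "the" : S/N
          [7,8] "no" : (S\NP)\(S/N)

[0,1] PP  lex  "saw"
[1,2] ((PP\N)\N)\PP  lex  "chased"
[0,2] (PP\N)\N  <  k=1
[2,3] S\(PP\N)  lex  "ate"
[0,3] S\N  <B  k=2
[3,4] (S\(S\N))/S  lex  "song"
[4,5] NP  lex  "sent"
[4,5] S/(S\NP)  >T
[5,6] NP\NP  lex  "under"
[6,7] S/N  lex  "the"
[7,8] (S\NP)\(S/N)  lex  "no"
[6,8] S\NP  <  k=7
[5,8] S\NP  <B  k=6
[4,8] S  >  k=5
[3,8] S\(S\N)  >  k=4
[0,8] S  <  k=3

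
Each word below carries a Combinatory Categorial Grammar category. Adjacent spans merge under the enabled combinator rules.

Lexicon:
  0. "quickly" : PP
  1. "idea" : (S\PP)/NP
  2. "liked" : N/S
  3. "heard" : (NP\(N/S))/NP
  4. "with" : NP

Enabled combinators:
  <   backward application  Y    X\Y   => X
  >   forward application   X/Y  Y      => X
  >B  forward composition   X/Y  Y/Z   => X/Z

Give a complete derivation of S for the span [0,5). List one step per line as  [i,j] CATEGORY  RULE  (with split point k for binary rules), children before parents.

[0,1] PP  lex  "quickly"
[1,2] (S\PP)/NP  lex  "idea"
[2,3] N/S  lex  "liked"
[3,4] (NP\(N/S))/NP  lex  "heard"
[4,5] NP  lex  "with"
[3,5] NP\(N/S)  >  k=4
[2,5] NP  <  k=3
[1,5] S\PP  >  k=2
[0,5] S  <  k=1

[0,5] S   <
  [0,1] "quickly" : PP
  [1,5] S\PP   >
    [1,2] "idea" : (S\PP)/NP
    [2,5] NP   <
      [2,3] "liked" : N/S
      [3,5] NP\(N/S)   >
        [3,4] "heard" : (NP\(N/S))/NP
        [4,5] "with" : NP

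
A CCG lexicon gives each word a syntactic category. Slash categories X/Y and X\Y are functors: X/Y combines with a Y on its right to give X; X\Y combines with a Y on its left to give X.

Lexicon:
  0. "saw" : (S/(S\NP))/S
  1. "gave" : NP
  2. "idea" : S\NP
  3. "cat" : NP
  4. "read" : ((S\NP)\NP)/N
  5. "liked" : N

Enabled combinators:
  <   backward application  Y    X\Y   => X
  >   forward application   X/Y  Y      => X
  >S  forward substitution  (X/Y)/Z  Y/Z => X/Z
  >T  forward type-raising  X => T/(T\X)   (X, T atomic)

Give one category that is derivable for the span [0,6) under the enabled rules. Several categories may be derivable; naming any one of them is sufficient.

[0,6] S   >
  [0,3] S/(S\NP)   >
    [0,1] "saw" : (S/(S\NP))/S
    [1,3] S   <
      [1,2] "gave" : NP
      [2,3] "idea" : S\NP
  [3,6] S\NP   <
    [3,4] "cat" : NP
    [4,6] (S\NP)\NP   >
      [4,5] "read" : ((S\NP)\NP)/N
      [5,6] "liked" : N

S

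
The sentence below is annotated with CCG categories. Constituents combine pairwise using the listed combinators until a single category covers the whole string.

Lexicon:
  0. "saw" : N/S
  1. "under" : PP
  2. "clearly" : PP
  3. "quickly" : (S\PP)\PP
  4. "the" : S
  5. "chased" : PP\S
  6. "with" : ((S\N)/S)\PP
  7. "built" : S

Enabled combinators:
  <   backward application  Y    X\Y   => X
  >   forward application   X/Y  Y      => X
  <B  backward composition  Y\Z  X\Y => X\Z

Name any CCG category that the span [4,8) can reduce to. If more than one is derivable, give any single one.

[0,8] S   <
  [0,4] N   >
    [0,1] "saw" : N/S
    [1,4] S   <
      [1,2] "under" : PP
      [2,4] S\PP   <
        [2,3] "clearly" : PP
        [3,4] "quickly" : (S\PP)\PP
  [4,8] S\N   >
    [4,7] (S\N)/S   <
      [4,6] PP   <
        [4,5] "the" : S
        [5,6] "chased" : PP\S
      [6,7] "with" : ((S\N)/S)\PP
    [7,8] "built" : S

S\N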